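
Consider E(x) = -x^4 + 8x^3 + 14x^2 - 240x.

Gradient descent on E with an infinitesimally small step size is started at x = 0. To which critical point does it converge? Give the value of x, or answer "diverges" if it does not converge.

E'(x) = -4(x - 5)(x - 4)(x + 3), so E'(0) = -240.
Gradient descent moves in the -E' direction, i.e. x is increasing.
The nearest critical point in that direction is x = 4, where E'' = 28 > 0 (a local minimum). The iterate converges there.

4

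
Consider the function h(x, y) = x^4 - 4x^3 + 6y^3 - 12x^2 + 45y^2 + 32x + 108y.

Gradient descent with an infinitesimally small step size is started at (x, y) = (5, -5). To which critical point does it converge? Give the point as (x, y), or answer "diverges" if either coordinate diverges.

h is separable, so gradient descent decouples: x follows -∂h/∂x, y follows -∂h/∂y.
∂h/∂x = 4(x - 4)(x - 1)(x + 2); at x=5 this is 112, so x decreases.
∂h/∂y = 18(y + 2)(y + 3); at y=-5 this is 108, so y decreases.
The y-coordinate has no critical point in that direction and runs off to infinity.

diverges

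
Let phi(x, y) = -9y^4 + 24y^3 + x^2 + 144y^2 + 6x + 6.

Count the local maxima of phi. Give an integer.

0

phi separates as a function of x plus a function of y, so ∇phi=0 decouples.
∂phi/∂x = 2(x + 3) = 0 at x ∈ {-3}; ∂phi/∂y = -36y(y - 4)(y + 2) = 0 at y ∈ {-2, 0, 4}.
The Hessian is diagonal: diag(phi_xx, phi_yy). Second derivatives: phi_xx(-3)=2; phi_yy(-2)=-432, phi_yy(0)=288, phi_yy(4)=-864.
Local maxima occur where both diagonal entries negative: none. Count: 0.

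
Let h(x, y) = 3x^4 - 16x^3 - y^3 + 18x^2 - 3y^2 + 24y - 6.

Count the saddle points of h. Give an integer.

h separates as a function of x plus a function of y, so ∇h=0 decouples.
∂h/∂x = 12x(x - 3)(x - 1) = 0 at x ∈ {0, 1, 3}; ∂h/∂y = -3(y - 2)(y + 4) = 0 at y ∈ {-4, 2}.
The Hessian is diagonal: diag(h_xx, h_yy). Second derivatives: h_xx(0)=36, h_xx(1)=-24, h_xx(3)=72; h_yy(-4)=18, h_yy(2)=-18.
Saddle points occur where the two diagonal entries have opposite signs: (0, 2), (1, -4), (3, 2). Count: 3.

3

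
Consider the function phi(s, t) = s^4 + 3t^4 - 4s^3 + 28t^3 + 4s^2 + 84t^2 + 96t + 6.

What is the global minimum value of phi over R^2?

-58

phi(s,t) separates as P(s) + Q(t) + 6, so its minimum is min P + min Q + 6.
P'(s) = 4s(s - 2)(s - 1) vanishes at s ∈ {0, 1, 2}; Q'(t) = 12(t + 1)(t + 2)(t + 4) vanishes at t ∈ {-4, -2, -1}.
Local minima of P (where P''>0): P(0)=0, P(2)=0. Local minima of Q: Q(-4)=-64, Q(-1)=-37.
So the global minimum of phi is P(0) + Q(-4) + 6 = 0 − 64 + 6 = -58, attained at (0, -4).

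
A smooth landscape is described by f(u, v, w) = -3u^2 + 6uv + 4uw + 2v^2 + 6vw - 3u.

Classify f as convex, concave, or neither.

neither

f is quadratic, so its Hessian is the constant matrix H = [[-6, 6, 4], [6, 4, 6], [4, 6, 0]].
Leading principal minors: -6, -60, 440.
Neither pattern holds ⇒ H is indefinite ⇒ neither convex nor concave.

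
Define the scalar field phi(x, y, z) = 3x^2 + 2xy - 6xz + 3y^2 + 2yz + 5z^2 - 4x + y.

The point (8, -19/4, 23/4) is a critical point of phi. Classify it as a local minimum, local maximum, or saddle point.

The Hessian is constant: H = [[6, 2, -6], [2, 6, 2], [-6, 2, 10]].
Leading principal minors: Δ₁ = 6, Δ₂ = 32, Δ₃ = 32.
All leading minors are positive, so H is positive definite: a local minimum.

local minimum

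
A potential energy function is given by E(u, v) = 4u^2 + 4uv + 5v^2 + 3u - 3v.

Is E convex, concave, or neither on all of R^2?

E is quadratic, so its Hessian is the constant matrix H = [[8, 4], [4, 10]].
det(H) = 64, tr(H) = 18.
det(H) > 0 and tr(H) > 0, so H is positive definite everywhere: convex.

convex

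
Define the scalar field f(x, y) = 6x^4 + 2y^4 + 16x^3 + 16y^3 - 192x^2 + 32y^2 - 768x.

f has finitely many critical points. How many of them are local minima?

f separates as a function of x plus a function of y, so ∇f=0 decouples.
∂f/∂x = 24(x - 4)(x + 2)(x + 4) = 0 at x ∈ {-4, -2, 4}; ∂f/∂y = 8y(y + 2)(y + 4) = 0 at y ∈ {-4, -2, 0}.
The Hessian is diagonal: diag(f_xx, f_yy). Second derivatives: f_xx(-4)=384, f_xx(-2)=-288, f_xx(4)=1152; f_yy(-4)=64, f_yy(-2)=-32, f_yy(0)=64.
Local minima occur where both diagonal entries positive: (-4, -4), (-4, 0), (4, -4), (4, 0). Count: 4.

4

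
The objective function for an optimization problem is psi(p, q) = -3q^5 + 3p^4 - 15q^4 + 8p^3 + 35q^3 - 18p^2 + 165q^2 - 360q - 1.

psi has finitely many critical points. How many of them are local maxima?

psi separates as a function of p plus a function of q, so ∇psi=0 decouples.
∂psi/∂p = 12p(p - 1)(p + 3) = 0 at p ∈ {-3, 0, 1}; ∂psi/∂q = -15(q - 2)(q - 1)(q + 3)(q + 4) = 0 at q ∈ {-4, -3, 1, 2}.
The Hessian is diagonal: diag(psi_pp, psi_qq). Second derivatives: psi_pp(-3)=144, psi_pp(0)=-36, psi_pp(1)=48; psi_qq(-4)=450, psi_qq(-3)=-300, psi_qq(1)=300, psi_qq(2)=-450.
Local maxima occur where both diagonal entries negative: (0, -3), (0, 2). Count: 2.

2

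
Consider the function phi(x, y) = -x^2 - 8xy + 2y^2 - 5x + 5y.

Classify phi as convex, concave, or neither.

neither

phi is quadratic, so its Hessian is the constant matrix H = [[-2, -8], [-8, 4]].
det(H) = -72, tr(H) = 2.
det(H) < 0, so H is indefinite: neither convex nor concave.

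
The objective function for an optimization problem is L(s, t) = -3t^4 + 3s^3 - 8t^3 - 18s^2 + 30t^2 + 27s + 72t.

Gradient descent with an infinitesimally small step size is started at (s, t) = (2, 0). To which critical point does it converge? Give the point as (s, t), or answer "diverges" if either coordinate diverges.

L is separable, so gradient descent decouples: s follows -∂L/∂s, t follows -∂L/∂t.
∂L/∂s = 9(s - 3)(s - 1); at s=2 this is -9, so s increases.
∂L/∂t = -12(t - 2)(t + 1)(t + 3); at t=0 this is 72, so t decreases.
s converges to its nearest critical value 3 (a local min of the s-part); t converges to -1. The iterate converges to (3, -1).

(3, -1)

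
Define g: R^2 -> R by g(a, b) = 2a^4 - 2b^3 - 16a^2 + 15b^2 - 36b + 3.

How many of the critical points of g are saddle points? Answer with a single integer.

g separates as a function of a plus a function of b, so ∇g=0 decouples.
∂g/∂a = 8a(a - 2)(a + 2) = 0 at a ∈ {-2, 0, 2}; ∂g/∂b = -6(b - 3)(b - 2) = 0 at b ∈ {2, 3}.
The Hessian is diagonal: diag(g_aa, g_bb). Second derivatives: g_aa(-2)=64, g_aa(0)=-32, g_aa(2)=64; g_bb(2)=6, g_bb(3)=-6.
Saddle points occur where the two diagonal entries have opposite signs: (-2, 3), (0, 2), (2, 3). Count: 3.

3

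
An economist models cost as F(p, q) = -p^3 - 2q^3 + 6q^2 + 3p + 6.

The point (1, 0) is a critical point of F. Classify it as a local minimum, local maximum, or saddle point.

saddle point

The mixed partial ∂²F/∂p∂q is 0, so the Hessian at any point is diag(F_pp, F_qq) = diag(-6p, 12(-q + 1)).
At (1, 0): H = diag(-6, 12).
The eigenvalues have opposite signs, so H is indefinite: a saddle point.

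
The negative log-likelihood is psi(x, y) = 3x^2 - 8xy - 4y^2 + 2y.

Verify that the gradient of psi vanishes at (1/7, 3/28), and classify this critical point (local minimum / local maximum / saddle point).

saddle point

∇psi = (6x - 8y, -8x - 8y + 2); substituting (1/7, 3/28) gives ∇psi = (0, 0), so (1/7, 3/28) is indeed a critical point.
The Hessian of psi is constant: H = [[6, -8], [-8, -8]].
det(H) = 6·(-8) − (-8)² = -112.
Since det(H) < 0, H is indefinite and the critical point is a saddle point.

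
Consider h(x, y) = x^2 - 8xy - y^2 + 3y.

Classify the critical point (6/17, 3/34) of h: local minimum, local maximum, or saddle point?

saddle point

The Hessian of h is constant: H = [[2, -8], [-8, -2]].
det(H) = 2·(-2) − (-8)² = -68.
Since det(H) < 0, H is indefinite and the critical point is a saddle point.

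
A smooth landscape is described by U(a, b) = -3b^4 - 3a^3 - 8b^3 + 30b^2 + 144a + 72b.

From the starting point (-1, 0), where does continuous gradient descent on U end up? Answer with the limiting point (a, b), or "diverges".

U is separable, so gradient descent decouples: a follows -∂U/∂a, b follows -∂U/∂b.
∂U/∂a = -9(a - 4)(a + 4); at a=-1 this is 135, so a decreases.
∂U/∂b = -12(b - 2)(b + 1)(b + 3); at b=0 this is 72, so b decreases.
a converges to its nearest critical value -4 (a local min of the a-part); b converges to -1. The iterate converges to (-4, -1).

(-4, -1)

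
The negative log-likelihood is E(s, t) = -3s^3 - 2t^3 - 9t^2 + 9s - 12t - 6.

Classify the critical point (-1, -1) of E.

The mixed partial ∂²E/∂s∂t is 0, so the Hessian at any point is diag(E_ss, E_tt) = diag(-18s, -6(2t + 3)).
At (-1, -1): H = diag(18, -6).
The eigenvalues have opposite signs, so H is indefinite: a saddle point.

saddle point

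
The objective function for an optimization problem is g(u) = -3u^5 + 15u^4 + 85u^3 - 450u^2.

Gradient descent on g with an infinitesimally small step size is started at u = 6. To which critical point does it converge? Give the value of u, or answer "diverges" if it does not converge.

g'(u) = -15u(u - 5)(u - 3)(u + 4), so g'(6) = -2700.
Gradient descent moves in the -g' direction, i.e. u is increasing.
There is no critical point above u=6, and g' keeps the same sign, so the iterate runs off to +∞.

diverges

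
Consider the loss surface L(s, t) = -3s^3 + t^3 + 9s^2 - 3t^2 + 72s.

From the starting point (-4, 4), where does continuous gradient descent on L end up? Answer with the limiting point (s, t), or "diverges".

L is separable, so gradient descent decouples: s follows -∂L/∂s, t follows -∂L/∂t.
∂L/∂s = -9(s - 4)(s + 2); at s=-4 this is -144, so s increases.
∂L/∂t = 3t(t - 2); at t=4 this is 24, so t decreases.
s converges to its nearest critical value -2 (a local min of the s-part); t converges to 2. The iterate converges to (-2, 2).

(-2, 2)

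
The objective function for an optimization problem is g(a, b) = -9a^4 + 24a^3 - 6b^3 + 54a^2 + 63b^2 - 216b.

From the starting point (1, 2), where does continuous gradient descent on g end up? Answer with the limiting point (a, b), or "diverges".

(0, 3)

g is separable, so gradient descent decouples: a follows -∂g/∂a, b follows -∂g/∂b.
∂g/∂a = -36a(a - 3)(a + 1); at a=1 this is 144, so a decreases.
∂g/∂b = -18(b - 4)(b - 3); at b=2 this is -36, so b increases.
a converges to its nearest critical value 0 (a local min of the a-part); b converges to 3. The iterate converges to (0, 3).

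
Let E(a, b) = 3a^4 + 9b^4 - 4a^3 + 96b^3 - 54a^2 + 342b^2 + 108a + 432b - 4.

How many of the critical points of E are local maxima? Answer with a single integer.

E separates as a function of a plus a function of b, so ∇E=0 decouples.
∂E/∂a = 12(a - 3)(a - 1)(a + 3) = 0 at a ∈ {-3, 1, 3}; ∂E/∂b = 36(b + 1)(b + 3)(b + 4) = 0 at b ∈ {-4, -3, -1}.
The Hessian is diagonal: diag(E_aa, E_bb). Second derivatives: E_aa(-3)=288, E_aa(1)=-96, E_aa(3)=144; E_bb(-4)=108, E_bb(-3)=-72, E_bb(-1)=216.
Local maxima occur where both diagonal entries negative: (1, -3). Count: 1.

1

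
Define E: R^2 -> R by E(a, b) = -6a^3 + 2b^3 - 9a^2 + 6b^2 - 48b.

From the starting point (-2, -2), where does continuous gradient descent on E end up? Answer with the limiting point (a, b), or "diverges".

E is separable, so gradient descent decouples: a follows -∂E/∂a, b follows -∂E/∂b.
∂E/∂a = -18a(a + 1); at a=-2 this is -36, so a increases.
∂E/∂b = 6(b - 2)(b + 4); at b=-2 this is -48, so b increases.
a converges to its nearest critical value -1 (a local min of the a-part); b converges to 2. The iterate converges to (-1, 2).

(-1, 2)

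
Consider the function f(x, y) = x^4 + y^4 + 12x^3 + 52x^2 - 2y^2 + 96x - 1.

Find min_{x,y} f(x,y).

f(x,y) separates as P(x) + Q(y) − 1, so its minimum is min P + min Q − 1.
P'(x) = 4(x + 2)(x + 3)(x + 4) vanishes at x ∈ {-4, -3, -2}; Q'(y) = 4y(y - 1)(y + 1) vanishes at y ∈ {-1, 0, 1}.
Local minima of P (where P''>0): P(-4)=-64, P(-2)=-64. Local minima of Q: Q(-1)=-1, Q(1)=-1.
So the global minimum of f is P(-4) + Q(-1) − 1 = -64 − 1 − 1 = -66, attained at (-4, -1).

-66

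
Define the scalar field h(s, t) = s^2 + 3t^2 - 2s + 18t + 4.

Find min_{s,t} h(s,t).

h(s,t) separates as P(s) + Q(t) + 4, so its minimum is min P + min Q + 4.
P'(s) = 2s - 2 vanishes at s ∈ {1}; Q'(t) = 6(t + 3) vanishes at t ∈ {-3}.
Local minima of P (where P''>0): P(1)=-1. Local minima of Q: Q(-3)=-27.
So the global minimum of h is P(1) + Q(-3) + 4 = -1 − 27 + 4 = -24, attained at (1, -3).

-24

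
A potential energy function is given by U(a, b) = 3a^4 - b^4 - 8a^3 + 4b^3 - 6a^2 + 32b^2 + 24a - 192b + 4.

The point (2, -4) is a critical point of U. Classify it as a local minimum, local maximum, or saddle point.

saddle point

The mixed partial ∂²U/∂a∂b is 0, so the Hessian at any point is diag(U_aa, U_bb) = diag(12(3a^2 - 4a - 1), 4(-3b^2 + 6b + 16)).
At (2, -4): H = diag(36, -224).
The eigenvalues have opposite signs, so H is indefinite: a saddle point.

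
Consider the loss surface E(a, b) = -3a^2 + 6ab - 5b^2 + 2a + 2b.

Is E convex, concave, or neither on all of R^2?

E is quadratic, so its Hessian is the constant matrix H = [[-6, 6], [6, -10]].
det(H) = 24, tr(H) = -16.
det(H) > 0 and tr(H) < 0, so H is negative definite everywhere: concave.

concave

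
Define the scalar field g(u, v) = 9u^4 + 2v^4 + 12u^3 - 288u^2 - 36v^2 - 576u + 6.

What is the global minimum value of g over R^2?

g(u,v) separates as P(u) + Q(v) + 6, so its minimum is min P + min Q + 6.
P'(u) = 36(u - 4)(u + 1)(u + 4) vanishes at u ∈ {-4, -1, 4}; Q'(v) = 8v(v - 3)(v + 3) vanishes at v ∈ {-3, 0, 3}.
Local minima of P (where P''>0): P(-4)=-768, P(4)=-3840. Local minima of Q: Q(-3)=-162, Q(3)=-162.
So the global minimum of g is P(4) + Q(-3) + 6 = -3840 − 162 + 6 = -3996, attained at (4, -3).

-3996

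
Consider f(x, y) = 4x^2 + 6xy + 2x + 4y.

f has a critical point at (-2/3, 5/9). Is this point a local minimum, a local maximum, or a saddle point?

The Hessian of f is constant: H = [[8, 6], [6, 0]].
det(H) = 8·0 − 6² = -36.
Since det(H) < 0, H is indefinite and the critical point is a saddle point.

saddle point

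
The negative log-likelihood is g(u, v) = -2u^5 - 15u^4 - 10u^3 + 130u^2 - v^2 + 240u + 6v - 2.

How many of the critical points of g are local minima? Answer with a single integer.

g separates as a function of u plus a function of v, so ∇g=0 decouples.
∂g/∂u = -10(u - 2)(u + 1)(u + 3)(u + 4) = 0 at u ∈ {-4, -3, -1, 2}; ∂g/∂v = -2(v - 3) = 0 at v ∈ {3}.
The Hessian is diagonal: diag(g_uu, g_vv). Second derivatives: g_uu(-4)=180, g_uu(-3)=-100, g_uu(-1)=180, g_uu(2)=-900; g_vv(3)=-2.
Local minima occur where both diagonal entries positive: none. Count: 0.

0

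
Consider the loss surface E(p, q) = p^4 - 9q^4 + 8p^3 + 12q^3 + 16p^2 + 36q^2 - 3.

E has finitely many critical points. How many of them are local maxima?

2

E separates as a function of p plus a function of q, so ∇E=0 decouples.
∂E/∂p = 4p(p + 2)(p + 4) = 0 at p ∈ {-4, -2, 0}; ∂E/∂q = -36q(q - 2)(q + 1) = 0 at q ∈ {-1, 0, 2}.
The Hessian is diagonal: diag(E_pp, E_qq). Second derivatives: E_pp(-4)=32, E_pp(-2)=-16, E_pp(0)=32; E_qq(-1)=-108, E_qq(0)=72, E_qq(2)=-216.
Local maxima occur where both diagonal entries negative: (-2, -1), (-2, 2). Count: 2.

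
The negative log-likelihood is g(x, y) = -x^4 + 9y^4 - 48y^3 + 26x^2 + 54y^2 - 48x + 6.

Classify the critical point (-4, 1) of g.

The mixed partial ∂²g/∂x∂y is 0, so the Hessian at any point is diag(g_xx, g_yy) = diag(4(-3x^2 + 13), 36(3y^2 - 8y + 3)).
At (-4, 1): H = diag(-140, -72).
Both eigenvalues are negative, so H is negative definite: a local maximum.

local maximum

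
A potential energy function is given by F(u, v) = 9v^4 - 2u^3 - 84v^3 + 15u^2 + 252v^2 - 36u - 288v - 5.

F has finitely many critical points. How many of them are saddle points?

3

F separates as a function of u plus a function of v, so ∇F=0 decouples.
∂F/∂u = -6(u - 3)(u - 2) = 0 at u ∈ {2, 3}; ∂F/∂v = 36(v - 4)(v - 2)(v - 1) = 0 at v ∈ {1, 2, 4}.
The Hessian is diagonal: diag(F_uu, F_vv). Second derivatives: F_uu(2)=6, F_uu(3)=-6; F_vv(1)=108, F_vv(2)=-72, F_vv(4)=216.
Saddle points occur where the two diagonal entries have opposite signs: (2, 2), (3, 1), (3, 4). Count: 3.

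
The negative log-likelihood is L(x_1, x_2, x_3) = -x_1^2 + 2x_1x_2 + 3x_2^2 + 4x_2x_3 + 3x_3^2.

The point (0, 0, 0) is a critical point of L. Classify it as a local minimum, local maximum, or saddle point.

saddle point

The Hessian is constant: H = [[-2, 2, 0], [2, 6, 4], [0, 4, 6]].
Leading principal minors: Δ₁ = -2, Δ₂ = -16, Δ₃ = -64.
The minors fit neither the all-positive nor the alternating-sign pattern, so H is indefinite: a saddle point.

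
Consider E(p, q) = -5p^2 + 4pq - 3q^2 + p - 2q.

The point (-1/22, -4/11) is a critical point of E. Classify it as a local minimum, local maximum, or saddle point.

local maximum

The Hessian of E is constant: H = [[-10, 4], [4, -6]].
det(H) = (-10)·(-6) − 4² = 44.
det(H) > 0 and tr(H) = -16 < 0, so H is negative definite and the point is a local maximum.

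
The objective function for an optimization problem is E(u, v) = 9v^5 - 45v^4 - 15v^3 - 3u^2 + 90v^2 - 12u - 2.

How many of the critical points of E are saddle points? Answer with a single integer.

E separates as a function of u plus a function of v, so ∇E=0 decouples.
∂E/∂u = -6(u + 2) = 0 at u ∈ {-2}; ∂E/∂v = 45v(v - 4)(v - 1)(v + 1) = 0 at v ∈ {-1, 0, 1, 4}.
The Hessian is diagonal: diag(E_uu, E_vv). Second derivatives: E_uu(-2)=-6; E_vv(-1)=-450, E_vv(0)=180, E_vv(1)=-270, E_vv(4)=2700.
Saddle points occur where the two diagonal entries have opposite signs: (-2, 0), (-2, 4). Count: 2.

2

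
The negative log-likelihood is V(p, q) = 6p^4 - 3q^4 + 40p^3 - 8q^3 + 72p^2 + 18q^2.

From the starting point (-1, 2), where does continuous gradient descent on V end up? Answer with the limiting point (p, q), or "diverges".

diverges

V is separable, so gradient descent decouples: p follows -∂V/∂p, q follows -∂V/∂q.
∂V/∂p = 24p(p + 2)(p + 3); at p=-1 this is -48, so p increases.
∂V/∂q = -12q(q - 1)(q + 3); at q=2 this is -120, so q increases.
The q-coordinate has no critical point in that direction and runs off to infinity.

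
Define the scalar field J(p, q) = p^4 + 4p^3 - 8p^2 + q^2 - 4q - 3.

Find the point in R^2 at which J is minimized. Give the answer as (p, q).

J(p,q) separates as A(p) + B(q) − 3, so its minimum is min A + min B − 3.
A'(p) = 4p(p - 1)(p + 4) vanishes at p ∈ {-4, 0, 1}; B'(q) = 2q - 4 vanishes at q ∈ {2}.
Local minima of A (where A''>0): A(-4)=-128, A(1)=-3. Local minima of B: B(2)=-4.
So the global minimum of J is A(-4) + B(2) − 3 = -128 − 4 − 3 = -135, attained at (-4, 2).

(-4, 2)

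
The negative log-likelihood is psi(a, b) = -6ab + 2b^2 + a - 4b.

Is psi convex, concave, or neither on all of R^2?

neither

psi is quadratic, so its Hessian is the constant matrix H = [[0, -6], [-6, 4]].
det(H) = -36, tr(H) = 4.
det(H) < 0, so H is indefinite: neither convex nor concave.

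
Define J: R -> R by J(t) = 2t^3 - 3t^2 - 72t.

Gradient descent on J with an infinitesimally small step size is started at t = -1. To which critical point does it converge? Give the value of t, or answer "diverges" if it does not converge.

4

J'(t) = 6(t - 4)(t + 3), so J'(-1) = -60.
Gradient descent moves in the -J' direction, i.e. t is increasing.
The nearest critical point in that direction is t = 4, where J'' = 42 > 0 (a local minimum). The iterate converges there.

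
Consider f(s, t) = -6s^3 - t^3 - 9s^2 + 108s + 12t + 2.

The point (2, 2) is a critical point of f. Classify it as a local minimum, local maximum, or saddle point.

local maximum

The mixed partial ∂²f/∂s∂t is 0, so the Hessian at any point is diag(f_ss, f_tt) = diag(-18(2s + 1), -6t).
At (2, 2): H = diag(-90, -12).
Both eigenvalues are negative, so H is negative definite: a local maximum.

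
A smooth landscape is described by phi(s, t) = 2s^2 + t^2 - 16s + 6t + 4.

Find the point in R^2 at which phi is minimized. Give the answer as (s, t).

(4, -3)

phi(s,t) separates as P(s) + Q(t) + 4, so its minimum is min P + min Q + 4.
P'(s) = 4s - 16 vanishes at s ∈ {4}; Q'(t) = 2(t + 3) vanishes at t ∈ {-3}.
Local minima of P (where P''>0): P(4)=-32. Local minima of Q: Q(-3)=-9.
So the global minimum of phi is P(4) + Q(-3) + 4 = -32 − 9 + 4 = -37, attained at (4, -3).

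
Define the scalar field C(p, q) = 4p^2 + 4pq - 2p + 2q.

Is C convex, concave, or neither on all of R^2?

neither

C is quadratic, so its Hessian is the constant matrix H = [[8, 4], [4, 0]].
det(H) = -16, tr(H) = 8.
det(H) < 0, so H is indefinite: neither convex nor concave.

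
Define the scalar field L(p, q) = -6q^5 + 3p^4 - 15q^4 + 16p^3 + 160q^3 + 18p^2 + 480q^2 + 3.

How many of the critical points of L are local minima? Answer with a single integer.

L separates as a function of p plus a function of q, so ∇L=0 decouples.
∂L/∂p = 12p(p + 1)(p + 3) = 0 at p ∈ {-3, -1, 0}; ∂L/∂q = -30q(q - 4)(q + 2)(q + 4) = 0 at q ∈ {-4, -2, 0, 4}.
The Hessian is diagonal: diag(L_pp, L_qq). Second derivatives: L_pp(-3)=72, L_pp(-1)=-24, L_pp(0)=36; L_qq(-4)=1920, L_qq(-2)=-720, L_qq(0)=960, L_qq(4)=-5760.
Local minima occur where both diagonal entries positive: (-3, -4), (-3, 0), (0, -4), (0, 0). Count: 4.

4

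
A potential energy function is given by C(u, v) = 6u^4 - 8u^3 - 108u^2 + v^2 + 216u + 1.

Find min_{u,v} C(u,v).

C(u,v) separates as P(u) + Q(v) + 1, so its minimum is min P + min Q + 1.
P'(u) = 24(u - 3)(u - 1)(u + 3) vanishes at u ∈ {-3, 1, 3}; Q'(v) = 2v vanishes at v ∈ {0}.
Local minima of P (where P''>0): P(-3)=-918, P(3)=-54. Local minima of Q: Q(0)=0.
So the global minimum of C is P(-3) + Q(0) + 1 = -918 + 0 + 1 = -917, attained at (-3, 0).

-917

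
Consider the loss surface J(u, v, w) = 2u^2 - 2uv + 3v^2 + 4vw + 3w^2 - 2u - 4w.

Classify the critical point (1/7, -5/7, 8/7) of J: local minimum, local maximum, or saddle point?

local minimum

The Hessian is constant: H = [[4, -2, 0], [-2, 6, 4], [0, 4, 6]].
Leading principal minors: Δ₁ = 4, Δ₂ = 20, Δ₃ = 56.
All leading minors are positive, so H is positive definite: a local minimum.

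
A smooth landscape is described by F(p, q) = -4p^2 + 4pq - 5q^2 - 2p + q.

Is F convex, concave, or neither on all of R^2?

F is quadratic, so its Hessian is the constant matrix H = [[-8, 4], [4, -10]].
det(H) = 64, tr(H) = -18.
det(H) > 0 and tr(H) < 0, so H is negative definite everywhere: concave.

concave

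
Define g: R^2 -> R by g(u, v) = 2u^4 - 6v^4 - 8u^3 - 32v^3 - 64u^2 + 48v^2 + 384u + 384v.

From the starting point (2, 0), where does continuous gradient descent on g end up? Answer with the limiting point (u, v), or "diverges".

(-4, -2)

g is separable, so gradient descent decouples: u follows -∂g/∂u, v follows -∂g/∂v.
∂g/∂u = 8(u - 4)(u - 3)(u + 4); at u=2 this is 96, so u decreases.
∂g/∂v = -24(v - 2)(v + 2)(v + 4); at v=0 this is 384, so v decreases.
u converges to its nearest critical value -4 (a local min of the u-part); v converges to -2. The iterate converges to (-4, -2).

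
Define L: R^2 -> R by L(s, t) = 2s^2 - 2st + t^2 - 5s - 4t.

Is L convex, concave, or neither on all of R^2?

L is quadratic, so its Hessian is the constant matrix H = [[4, -2], [-2, 2]].
det(H) = 4, tr(H) = 6.
det(H) > 0 and tr(H) > 0, so H is positive definite everywhere: convex.

convex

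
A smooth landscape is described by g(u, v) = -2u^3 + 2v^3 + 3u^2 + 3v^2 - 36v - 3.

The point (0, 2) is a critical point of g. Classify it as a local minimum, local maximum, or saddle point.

local minimum

The mixed partial ∂²g/∂u∂v is 0, so the Hessian at any point is diag(g_uu, g_vv) = diag(6(-2u + 1), 6(2v + 1)).
At (0, 2): H = diag(6, 30).
Both eigenvalues are positive, so H is positive definite: a local minimum.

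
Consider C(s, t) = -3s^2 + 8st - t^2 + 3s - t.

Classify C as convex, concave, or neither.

C is quadratic, so its Hessian is the constant matrix H = [[-6, 8], [8, -2]].
det(H) = -52, tr(H) = -8.
det(H) < 0, so H is indefinite: neither convex nor concave.

neither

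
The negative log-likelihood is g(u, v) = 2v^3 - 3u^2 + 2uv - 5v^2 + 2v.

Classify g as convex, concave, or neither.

The term 2v^3 is cubic, so the Hessian is not constant.
∂²g/∂v² = 12v - 10, which takes both signs as v varies (negative for sufficiently negative v). A diagonal entry of the Hessian changing sign means the Hessian is neither positive- nor negative-semidefinite on all of R^2.

neither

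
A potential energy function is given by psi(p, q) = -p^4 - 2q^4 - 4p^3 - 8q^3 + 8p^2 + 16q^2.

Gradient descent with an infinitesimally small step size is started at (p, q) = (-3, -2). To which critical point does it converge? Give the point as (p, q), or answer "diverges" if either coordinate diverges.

psi is separable, so gradient descent decouples: p follows -∂psi/∂p, q follows -∂psi/∂q.
∂psi/∂p = -4p(p - 1)(p + 4); at p=-3 this is -48, so p increases.
∂psi/∂q = -8q(q - 1)(q + 4); at q=-2 this is -96, so q increases.
p converges to its nearest critical value 0 (a local min of the p-part); q converges to 0. The iterate converges to (0, 0).

(0, 0)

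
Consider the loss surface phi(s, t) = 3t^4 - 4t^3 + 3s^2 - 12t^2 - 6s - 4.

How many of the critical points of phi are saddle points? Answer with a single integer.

phi separates as a function of s plus a function of t, so ∇phi=0 decouples.
∂phi/∂s = 6(s - 1) = 0 at s ∈ {1}; ∂phi/∂t = 12t(t - 2)(t + 1) = 0 at t ∈ {-1, 0, 2}.
The Hessian is diagonal: diag(phi_ss, phi_tt). Second derivatives: phi_ss(1)=6; phi_tt(-1)=36, phi_tt(0)=-24, phi_tt(2)=72.
Saddle points occur where the two diagonal entries have opposite signs: (1, 0). Count: 1.

1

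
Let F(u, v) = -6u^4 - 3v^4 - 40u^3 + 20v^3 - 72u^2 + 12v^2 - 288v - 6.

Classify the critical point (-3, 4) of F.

The mixed partial ∂²F/∂u∂v is 0, so the Hessian at any point is diag(F_uu, F_vv) = diag(-24(3u^2 + 10u + 6), 12(-3v^2 + 10v + 2)).
At (-3, 4): H = diag(-72, -72).
Both eigenvalues are negative, so H is negative definite: a local maximum.

local maximum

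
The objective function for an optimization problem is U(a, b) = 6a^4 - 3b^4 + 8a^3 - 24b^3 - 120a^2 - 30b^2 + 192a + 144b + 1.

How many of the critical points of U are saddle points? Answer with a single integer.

5

U separates as a function of a plus a function of b, so ∇U=0 decouples.
∂U/∂a = 24(a - 2)(a - 1)(a + 4) = 0 at a ∈ {-4, 1, 2}; ∂U/∂b = -12(b - 1)(b + 3)(b + 4) = 0 at b ∈ {-4, -3, 1}.
The Hessian is diagonal: diag(U_aa, U_bb). Second derivatives: U_aa(-4)=720, U_aa(1)=-120, U_aa(2)=144; U_bb(-4)=-60, U_bb(-3)=48, U_bb(1)=-240.
Saddle points occur where the two diagonal entries have opposite signs: (-4, -4), (-4, 1), (1, -3), (2, -4), (2, 1). Count: 5.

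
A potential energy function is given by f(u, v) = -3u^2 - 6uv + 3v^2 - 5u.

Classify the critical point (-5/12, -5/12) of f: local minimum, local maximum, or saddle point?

The Hessian of f is constant: H = [[-6, -6], [-6, 6]].
det(H) = (-6)·6 − (-6)² = -72.
Since det(H) < 0, H is indefinite and the critical point is a saddle point.

saddle point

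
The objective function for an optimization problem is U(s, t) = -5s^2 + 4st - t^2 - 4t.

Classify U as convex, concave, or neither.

U is quadratic, so its Hessian is the constant matrix H = [[-10, 4], [4, -2]].
det(H) = 4, tr(H) = -12.
det(H) > 0 and tr(H) < 0, so H is negative definite everywhere: concave.

concave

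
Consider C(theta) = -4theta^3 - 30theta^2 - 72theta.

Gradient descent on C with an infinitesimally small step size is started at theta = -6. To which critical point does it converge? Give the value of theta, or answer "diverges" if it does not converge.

-3

C'(theta) = -12(theta + 2)(theta + 3), so C'(-6) = -144.
Gradient descent moves in the -C' direction, i.e. theta is increasing.
The nearest critical point in that direction is theta = -3, where C'' = 12 > 0 (a local minimum). The iterate converges there.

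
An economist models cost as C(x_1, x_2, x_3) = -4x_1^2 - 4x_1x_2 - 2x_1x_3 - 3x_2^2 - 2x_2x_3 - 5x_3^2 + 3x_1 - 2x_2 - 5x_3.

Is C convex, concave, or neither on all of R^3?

C is quadratic, so its Hessian is the constant matrix H = [[-8, -4, -2], [-4, -6, -2], [-2, -2, -10]].
Leading principal minors: -8, 32, -296.
Signs alternate −, +, − ⇒ H ≺ 0 ⇒ concave.

concave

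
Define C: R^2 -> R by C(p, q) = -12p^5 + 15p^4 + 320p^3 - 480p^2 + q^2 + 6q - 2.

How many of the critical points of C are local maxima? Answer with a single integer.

C separates as a function of p plus a function of q, so ∇C=0 decouples.
∂C/∂p = -60p(p - 4)(p - 1)(p + 4) = 0 at p ∈ {-4, 0, 1, 4}; ∂C/∂q = 2(q + 3) = 0 at q ∈ {-3}.
The Hessian is diagonal: diag(C_pp, C_qq). Second derivatives: C_pp(-4)=9600, C_pp(0)=-960, C_pp(1)=900, C_pp(4)=-5760; C_qq(-3)=2.
Local maxima occur where both diagonal entries negative: none. Count: 0.

0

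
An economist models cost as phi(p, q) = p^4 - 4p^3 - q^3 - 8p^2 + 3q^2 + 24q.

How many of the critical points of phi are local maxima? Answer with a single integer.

1

phi separates as a function of p plus a function of q, so ∇phi=0 decouples.
∂phi/∂p = 4p(p - 4)(p + 1) = 0 at p ∈ {-1, 0, 4}; ∂phi/∂q = -3(q - 4)(q + 2) = 0 at q ∈ {-2, 4}.
The Hessian is diagonal: diag(phi_pp, phi_qq). Second derivatives: phi_pp(-1)=20, phi_pp(0)=-16, phi_pp(4)=80; phi_qq(-2)=18, phi_qq(4)=-18.
Local maxima occur where both diagonal entries negative: (0, 4). Count: 1.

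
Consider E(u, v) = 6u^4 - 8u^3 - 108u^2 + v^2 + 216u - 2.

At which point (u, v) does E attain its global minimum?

E(u,v) separates as P(u) + Q(v) − 2, so its minimum is min P + min Q − 2.
P'(u) = 24(u - 3)(u - 1)(u + 3) vanishes at u ∈ {-3, 1, 3}; Q'(v) = 2v vanishes at v ∈ {0}.
Local minima of P (where P''>0): P(-3)=-918, P(3)=-54. Local minima of Q: Q(0)=0.
So the global minimum of E is P(-3) + Q(0) − 2 = -918 + 0 − 2 = -920, attained at (-3, 0).

(-3, 0)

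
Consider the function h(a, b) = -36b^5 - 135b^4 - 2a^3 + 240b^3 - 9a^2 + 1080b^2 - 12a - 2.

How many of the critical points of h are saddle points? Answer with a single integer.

h separates as a function of a plus a function of b, so ∇h=0 decouples.
∂h/∂a = -6(a + 1)(a + 2) = 0 at a ∈ {-2, -1}; ∂h/∂b = -180b(b - 2)(b + 2)(b + 3) = 0 at b ∈ {-3, -2, 0, 2}.
The Hessian is diagonal: diag(h_aa, h_bb). Second derivatives: h_aa(-2)=6, h_aa(-1)=-6; h_bb(-3)=2700, h_bb(-2)=-1440, h_bb(0)=2160, h_bb(2)=-7200.
Saddle points occur where the two diagonal entries have opposite signs: (-2, -2), (-2, 2), (-1, -3), (-1, 0). Count: 4.

4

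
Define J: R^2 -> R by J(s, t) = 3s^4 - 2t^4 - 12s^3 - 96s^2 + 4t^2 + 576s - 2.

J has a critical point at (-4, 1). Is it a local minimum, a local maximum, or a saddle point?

The mixed partial ∂²J/∂s∂t is 0, so the Hessian at any point is diag(J_ss, J_tt) = diag(12(3s^2 - 6s - 16), 8(-3t^2 + 1)).
At (-4, 1): H = diag(672, -16).
The eigenvalues have opposite signs, so H is indefinite: a saddle point.

saddle point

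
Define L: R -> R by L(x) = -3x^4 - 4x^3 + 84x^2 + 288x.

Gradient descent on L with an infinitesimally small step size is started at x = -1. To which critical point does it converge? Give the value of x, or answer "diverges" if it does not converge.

L'(x) = -12(x - 4)(x + 2)(x + 3), so L'(-1) = 120.
Gradient descent moves in the -L' direction, i.e. x is decreasing.
The nearest critical point in that direction is x = -2, where L'' = 72 > 0 (a local minimum). The iterate converges there.

-2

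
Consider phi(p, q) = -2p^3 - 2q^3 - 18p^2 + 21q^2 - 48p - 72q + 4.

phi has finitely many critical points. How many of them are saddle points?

phi separates as a function of p plus a function of q, so ∇phi=0 decouples.
∂phi/∂p = -6(p + 2)(p + 4) = 0 at p ∈ {-4, -2}; ∂phi/∂q = -6(q - 4)(q - 3) = 0 at q ∈ {3, 4}.
The Hessian is diagonal: diag(phi_pp, phi_qq). Second derivatives: phi_pp(-4)=12, phi_pp(-2)=-12; phi_qq(3)=6, phi_qq(4)=-6.
Saddle points occur where the two diagonal entries have opposite signs: (-4, 4), (-2, 3). Count: 2.

2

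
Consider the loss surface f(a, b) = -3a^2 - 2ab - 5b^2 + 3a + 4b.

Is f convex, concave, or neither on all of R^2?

concave

f is quadratic, so its Hessian is the constant matrix H = [[-6, -2], [-2, -10]].
det(H) = 56, tr(H) = -16.
det(H) > 0 and tr(H) < 0, so H is negative definite everywhere: concave.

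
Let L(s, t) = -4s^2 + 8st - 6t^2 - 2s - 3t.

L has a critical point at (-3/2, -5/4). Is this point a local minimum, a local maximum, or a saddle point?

local maximum

The Hessian of L is constant: H = [[-8, 8], [8, -12]].
det(H) = (-8)·(-12) − 8² = 32.
det(H) > 0 and tr(H) = -20 < 0, so H is negative definite and the point is a local maximum.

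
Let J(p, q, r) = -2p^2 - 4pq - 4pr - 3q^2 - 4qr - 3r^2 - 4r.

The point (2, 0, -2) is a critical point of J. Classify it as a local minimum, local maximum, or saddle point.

The Hessian is constant: H = [[-4, -4, -4], [-4, -6, -4], [-4, -4, -6]].
Leading principal minors: Δ₁ = -4, Δ₂ = 8, Δ₃ = -16.
The minors alternate sign starting negative (−, +, −), so H is negative definite: a local maximum.

local maximum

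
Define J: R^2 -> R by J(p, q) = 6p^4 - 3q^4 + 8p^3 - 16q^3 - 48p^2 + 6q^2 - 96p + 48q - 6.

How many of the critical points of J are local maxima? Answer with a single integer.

J separates as a function of p plus a function of q, so ∇J=0 decouples.
∂J/∂p = 24(p - 2)(p + 1)(p + 2) = 0 at p ∈ {-2, -1, 2}; ∂J/∂q = -12(q - 1)(q + 1)(q + 4) = 0 at q ∈ {-4, -1, 1}.
The Hessian is diagonal: diag(J_pp, J_qq). Second derivatives: J_pp(-2)=96, J_pp(-1)=-72, J_pp(2)=288; J_qq(-4)=-180, J_qq(-1)=72, J_qq(1)=-120.
Local maxima occur where both diagonal entries negative: (-1, -4), (-1, 1). Count: 2.

2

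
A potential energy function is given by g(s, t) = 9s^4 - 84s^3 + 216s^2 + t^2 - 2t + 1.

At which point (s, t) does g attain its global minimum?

(0, 1)

g(s,t) separates as P(s) + Q(t) + 1, so its minimum is min P + min Q + 1.
P'(s) = 36s(s - 4)(s - 3) vanishes at s ∈ {0, 3, 4}; Q'(t) = 2(t - 1) vanishes at t ∈ {1}.
Local minima of P (where P''>0): P(0)=0, P(4)=384. Local minima of Q: Q(1)=-1.
So the global minimum of g is P(0) + Q(1) + 1 = 0 − 1 + 1 = 0, attained at (0, 1).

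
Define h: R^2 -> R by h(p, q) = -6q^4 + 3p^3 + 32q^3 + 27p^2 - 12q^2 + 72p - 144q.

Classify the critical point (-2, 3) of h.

The mixed partial ∂²h/∂p∂q is 0, so the Hessian at any point is diag(h_pp, h_qq) = diag(18(p + 3), 24(-3q^2 + 8q - 1)).
At (-2, 3): H = diag(18, -96).
The eigenvalues have opposite signs, so H is indefinite: a saddle point.

saddle point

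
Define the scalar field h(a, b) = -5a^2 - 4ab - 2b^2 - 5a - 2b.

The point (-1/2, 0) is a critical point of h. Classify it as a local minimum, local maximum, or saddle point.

The Hessian of h is constant: H = [[-10, -4], [-4, -4]].
det(H) = (-10)·(-4) − (-4)² = 24.
det(H) > 0 and tr(H) = -14 < 0, so H is negative definite and the point is a local maximum.

local maximum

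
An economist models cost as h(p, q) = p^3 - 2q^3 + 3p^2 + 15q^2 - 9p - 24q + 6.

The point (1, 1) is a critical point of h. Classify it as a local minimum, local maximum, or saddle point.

The mixed partial ∂²h/∂p∂q is 0, so the Hessian at any point is diag(h_pp, h_qq) = diag(6(p + 1), 6(-2q + 5)).
At (1, 1): H = diag(12, 18).
Both eigenvalues are positive, so H is positive definite: a local minimum.

local minimum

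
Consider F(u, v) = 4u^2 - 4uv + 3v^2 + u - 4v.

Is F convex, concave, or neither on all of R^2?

F is quadratic, so its Hessian is the constant matrix H = [[8, -4], [-4, 6]].
det(H) = 32, tr(H) = 14.
det(H) > 0 and tr(H) > 0, so H is positive definite everywhere: convex.

convex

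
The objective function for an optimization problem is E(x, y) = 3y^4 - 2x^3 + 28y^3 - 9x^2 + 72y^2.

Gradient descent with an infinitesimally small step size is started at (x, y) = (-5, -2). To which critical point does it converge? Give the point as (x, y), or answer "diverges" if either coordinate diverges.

E is separable, so gradient descent decouples: x follows -∂E/∂x, y follows -∂E/∂y.
∂E/∂x = -6x(x + 3); at x=-5 this is -60, so x increases.
∂E/∂y = 12y(y + 3)(y + 4); at y=-2 this is -48, so y increases.
x converges to its nearest critical value -3 (a local min of the x-part); y converges to 0. The iterate converges to (-3, 0).

(-3, 0)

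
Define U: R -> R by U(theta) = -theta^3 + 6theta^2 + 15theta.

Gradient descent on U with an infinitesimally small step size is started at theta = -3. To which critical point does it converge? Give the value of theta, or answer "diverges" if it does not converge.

-1

U'(theta) = -3(theta - 5)(theta + 1), so U'(-3) = -48.
Gradient descent moves in the -U' direction, i.e. theta is increasing.
The nearest critical point in that direction is theta = -1, where U'' = 18 > 0 (a local minimum). The iterate converges there.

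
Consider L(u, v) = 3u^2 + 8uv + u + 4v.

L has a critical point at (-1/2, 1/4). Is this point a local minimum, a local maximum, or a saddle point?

saddle point

The Hessian of L is constant: H = [[6, 8], [8, 0]].
det(H) = 6·0 − 8² = -64.
Since det(H) < 0, H is indefinite and the critical point is a saddle point.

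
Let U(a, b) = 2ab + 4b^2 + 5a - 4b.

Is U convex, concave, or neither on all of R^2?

neither

U is quadratic, so its Hessian is the constant matrix H = [[0, 2], [2, 8]].
det(H) = -4, tr(H) = 8.
det(H) < 0, so H is indefinite: neither convex nor concave.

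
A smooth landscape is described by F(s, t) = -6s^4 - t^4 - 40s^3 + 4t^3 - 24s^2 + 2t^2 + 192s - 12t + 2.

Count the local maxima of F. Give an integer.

4

F separates as a function of s plus a function of t, so ∇F=0 decouples.
∂F/∂s = -24(s - 1)(s + 2)(s + 4) = 0 at s ∈ {-4, -2, 1}; ∂F/∂t = -4(t - 3)(t - 1)(t + 1) = 0 at t ∈ {-1, 1, 3}.
The Hessian is diagonal: diag(F_ss, F_tt). Second derivatives: F_ss(-4)=-240, F_ss(-2)=144, F_ss(1)=-360; F_tt(-1)=-32, F_tt(1)=16, F_tt(3)=-32.
Local maxima occur where both diagonal entries negative: (-4, -1), (-4, 3), (1, -1), (1, 3). Count: 4.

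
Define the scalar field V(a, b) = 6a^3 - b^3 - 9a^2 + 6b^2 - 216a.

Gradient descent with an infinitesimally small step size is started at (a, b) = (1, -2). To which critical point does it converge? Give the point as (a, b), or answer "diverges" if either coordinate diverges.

(4, 0)

V is separable, so gradient descent decouples: a follows -∂V/∂a, b follows -∂V/∂b.
∂V/∂a = 18(a - 4)(a + 3); at a=1 this is -216, so a increases.
∂V/∂b = -3b(b - 4); at b=-2 this is -36, so b increases.
a converges to its nearest critical value 4 (a local min of the a-part); b converges to 0. The iterate converges to (4, 0).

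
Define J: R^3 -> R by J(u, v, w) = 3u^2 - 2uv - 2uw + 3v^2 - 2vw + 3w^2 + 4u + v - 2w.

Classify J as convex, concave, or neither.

J is quadratic, so its Hessian is the constant matrix H = [[6, -2, -2], [-2, 6, -2], [-2, -2, 6]].
Leading principal minors: 6, 32, 128.
All positive ⇒ H ≻ 0 ⇒ convex.

convex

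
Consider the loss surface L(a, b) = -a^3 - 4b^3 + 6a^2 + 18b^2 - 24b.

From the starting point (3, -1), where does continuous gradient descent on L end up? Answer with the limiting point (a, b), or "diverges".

(0, 1)

L is separable, so gradient descent decouples: a follows -∂L/∂a, b follows -∂L/∂b.
∂L/∂a = -3a(a - 4); at a=3 this is 9, so a decreases.
∂L/∂b = -12(b - 2)(b - 1); at b=-1 this is -72, so b increases.
a converges to its nearest critical value 0 (a local min of the a-part); b converges to 1. The iterate converges to (0, 1).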